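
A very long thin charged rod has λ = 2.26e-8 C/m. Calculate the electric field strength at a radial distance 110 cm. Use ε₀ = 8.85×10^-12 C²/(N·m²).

Coaxial Gaussian cylinder, radius r = 110 cm, length L.
Q_enc = λL, so λ_enc = 2.26e-8 C/m.
Since E is radial and uniform over the curved surface, Φ = E·2πrL = Q_enc/ε₀ = λ_enc L/ε₀.
E = |λ_enc|/(2πε₀r) = (2.26×10^-8)/(2π·8.85×10^-12·1.1) = 369 N/C.

E ≈ 369 V/m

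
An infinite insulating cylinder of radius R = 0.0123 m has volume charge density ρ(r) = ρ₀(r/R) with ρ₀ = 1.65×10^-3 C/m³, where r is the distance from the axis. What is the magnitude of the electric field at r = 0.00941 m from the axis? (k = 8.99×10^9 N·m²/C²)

Take a coaxial cylindrical Gaussian surface of radius r = 0.00941 m and length L (r < R).
Integrating ρ over the cross-section to radius r: λ_enc = (2πρ₀/R) ∫₀^r r'^2 dr' = 2πρ₀ r^3/(3·R) = 2.341e-7 C/m.
Applying ∮E·dA = Q_enc/ε₀ with the end caps contributing no flux:
E = 2k|λ_enc|/r = 2(8.99×10^9)(2.341e-7)/(0.00941) = 4.47e5 N/C.

E = 4.47×10^5 N/C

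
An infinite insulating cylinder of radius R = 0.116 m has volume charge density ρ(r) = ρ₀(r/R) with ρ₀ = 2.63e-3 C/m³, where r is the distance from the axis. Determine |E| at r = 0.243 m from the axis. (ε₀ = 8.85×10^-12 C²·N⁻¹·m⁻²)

By cylindrical symmetry E is radial; use a coaxial Gaussian cylinder of radius 0.243 m and length L (r > R, full charge per length enclosed).
λ_enc = 2π ∫₀^R ρ₀(r'/R)^1 r' dr' = 2πρ₀R²/3 = 7.412e-5 C/m.
By Gauss's law (flux through the curved wall only), E·2πrL = λ_enc L/ε₀.
E = |λ_enc|/(2πε₀r) = (7.412e-5)/(2π·8.85×10^-12·0.243) = 5.49×10^6 N/C.

E ≈ 5.49e6 N/C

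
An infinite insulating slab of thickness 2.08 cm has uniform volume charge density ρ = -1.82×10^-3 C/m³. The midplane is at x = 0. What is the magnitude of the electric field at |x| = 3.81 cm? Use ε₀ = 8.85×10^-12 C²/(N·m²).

The point |x| = 3.81 cm lies outside the slab (half-thickness 0.0104 m). A symmetric pillbox spanning the full slab encloses Q_enc = ρ·d·A.
Flux = 2EA ⇒ E = |ρ|d/(2ε₀), independent of distance outside.
E = (1.82e-3)(0.0208)/(2·8.85×10^-12) = 2.14×10^6 N/C.

|E| = 2.14×10^6 N/C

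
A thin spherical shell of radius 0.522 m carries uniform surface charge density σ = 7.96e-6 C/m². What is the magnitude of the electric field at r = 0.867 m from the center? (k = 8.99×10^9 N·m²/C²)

3.26×10^5 V/m

Symmetry ⇒ E = E(r) r̂. Gaussian sphere of radius r = 0.867 m (r > 0.522 m).
The entire shell is enclosed: Q_enc = σ·4πR² = (7.96×10^-6)·4π·(0.522)² = 2.726×10^-5 C.
Since E is radial and uniform over the Gaussian sphere, Φ = E·4πr² = Q_enc/ε₀.
E = k|Q_enc|/r² = (8.99×10^9)(2.726×10^-5)/(0.867)² = 3.26×10^5 N/C.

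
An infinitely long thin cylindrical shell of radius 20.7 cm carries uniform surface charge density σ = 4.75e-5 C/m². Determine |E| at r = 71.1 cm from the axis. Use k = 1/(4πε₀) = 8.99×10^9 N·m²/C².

Choose a coaxial cylinder of radius r = 71.1 cm (arbitrary length L) as the Gaussian surface (r > 20.7 cm).
The whole shell is enclosed: λ_enc = σ·2πR = (4.75×10^-5)·2π·(0.207) = 6.178e-5 C/m.
By Gauss's law (flux through the curved wall only), E·2πrL = λ_enc L/ε₀.
E = 2k|λ_enc|/r = 2(8.99×10^9)(6.178×10^-5)/(0.711) = 1.56×10^6 N/C.

1.56e6 V/m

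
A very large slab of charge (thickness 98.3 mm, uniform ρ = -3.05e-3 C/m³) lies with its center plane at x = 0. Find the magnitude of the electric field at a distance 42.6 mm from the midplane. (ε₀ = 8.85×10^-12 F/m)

By symmetry E is perpendicular to the slab. A Gaussian pillbox from −42.6 mm to +42.6 mm (face area A) lies entirely within the slab.
Q_enc = ρ·(2x)·A and flux = 2EA, so 2EA = 2ρxA/ε₀ ⇒ E = |ρ|x/ε₀.
E = (3.05×10^-3)(0.0426)/(8.85×10^-12) = 1.47e7 N/C.

|E| = 1.47×10^7 N/C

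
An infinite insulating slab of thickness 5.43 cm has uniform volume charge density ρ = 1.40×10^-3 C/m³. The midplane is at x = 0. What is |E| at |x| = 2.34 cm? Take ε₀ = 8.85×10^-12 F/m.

By symmetry E is perpendicular to the slab. A Gaussian pillbox from −2.34 cm to +2.34 cm (face area A) lies entirely within the slab.
Q_enc = ρ·(2x)·A and flux = 2EA, so 2EA = 2ρxA/ε₀ ⇒ E = |ρ|x/ε₀.
E = (1.40×10^-3)(0.0234)/(8.85×10^-12) = 3.70e6 N/C.

|E| = 3.70×10^6 V/m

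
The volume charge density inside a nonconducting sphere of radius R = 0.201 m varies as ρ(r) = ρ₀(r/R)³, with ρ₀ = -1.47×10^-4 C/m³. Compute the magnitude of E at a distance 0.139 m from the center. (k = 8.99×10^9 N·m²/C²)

E ≈ 1.27e5 V/m

Use a concentric Gaussian sphere at r = 0.139 m (r < R).
Q_enc = ∫₀^r ρ(r')·4πr'² dr' = (4πρ₀/R³) ∫₀^r r'^5 dr' = 4πρ₀ r^6/(6·R³) = -2.734e-7 C.
By Gauss's law, ∮E·dA = E·4πr² = Q_enc/ε₀.
E = k|Q_enc|/r² = (8.99×10^9)(2.734×10^-7)/(0.139)² = 1.27e5 N/C.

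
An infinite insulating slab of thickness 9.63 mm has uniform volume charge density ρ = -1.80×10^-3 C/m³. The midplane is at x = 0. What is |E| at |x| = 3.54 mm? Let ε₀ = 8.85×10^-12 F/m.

By symmetry E is perpendicular to the slab. A Gaussian pillbox from −3.54 mm to +3.54 mm (face area A) lies entirely within the slab.
Q_enc = ρ·(2x)·A and flux = 2EA, so 2EA = 2ρxA/ε₀ ⇒ E = |ρ|x/ε₀.
E = (1.80×10^-3)(0.00354)/(8.85×10^-12) = 7.20e5 N/C.

7.20×10^5 V/m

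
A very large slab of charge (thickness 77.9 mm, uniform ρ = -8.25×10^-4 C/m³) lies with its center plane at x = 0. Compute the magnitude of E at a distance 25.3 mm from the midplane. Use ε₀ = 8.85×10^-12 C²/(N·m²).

|E| ≈ 2.36e6 N/C

By symmetry E is perpendicular to the slab. A Gaussian pillbox from −25.3 mm to +25.3 mm (face area A) lies entirely within the slab.
Q_enc = ρ·(2x)·A and flux = 2EA, so 2EA = 2ρxA/ε₀ ⇒ E = |ρ|x/ε₀.
E = (8.25×10^-4)(0.0253)/(8.85×10^-12) = 2.36e6 N/C.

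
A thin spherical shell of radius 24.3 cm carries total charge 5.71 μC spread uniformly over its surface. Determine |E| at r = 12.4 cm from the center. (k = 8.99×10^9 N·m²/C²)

E = 0

By spherical symmetry E is radial; choose a Gaussian sphere of radius r = 12.4 cm (inside the shell, r < 24.3 cm).
No charge lies within this surface, so Q_enc = 0 and Gauss's law gives E·4πr² = 0 ⇒ E = 0.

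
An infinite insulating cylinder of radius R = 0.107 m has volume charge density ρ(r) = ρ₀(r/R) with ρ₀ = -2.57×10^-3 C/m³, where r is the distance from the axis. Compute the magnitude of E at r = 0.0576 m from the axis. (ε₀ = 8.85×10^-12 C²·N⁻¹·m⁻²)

Coaxial Gaussian cylinder, radius r = 0.0576 m, length L (r < R).
Integrating ρ over the cross-section to radius r: λ_enc = (2πρ₀/R) ∫₀^r r'^2 dr' = 2πρ₀ r^3/(3·R) = -9.613e-6 C/m.
Since E is radial and uniform over the curved surface, Φ = E·2πrL = Q_enc/ε₀ = λ_enc L/ε₀.
E = |λ_enc|/(2πε₀r) = (9.613×10^-6)/(2π·8.85×10^-12·0.0576) = 3.00×10^6 N/C.

E ≈ 3.00×10^6 V/m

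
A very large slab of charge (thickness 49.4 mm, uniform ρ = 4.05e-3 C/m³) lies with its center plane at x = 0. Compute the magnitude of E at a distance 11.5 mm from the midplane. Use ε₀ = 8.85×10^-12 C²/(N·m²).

E = 5.26×10^6 V/m

By symmetry E is perpendicular to the slab. A Gaussian pillbox from −11.5 mm to +11.5 mm (face area A) lies entirely within the slab.
Q_enc = ρ·(2x)·A and flux = 2EA, so 2EA = 2ρxA/ε₀ ⇒ E = |ρ|x/ε₀.
E = (4.05×10^-3)(0.0115)/(8.85×10^-12) = 5.26e6 N/C.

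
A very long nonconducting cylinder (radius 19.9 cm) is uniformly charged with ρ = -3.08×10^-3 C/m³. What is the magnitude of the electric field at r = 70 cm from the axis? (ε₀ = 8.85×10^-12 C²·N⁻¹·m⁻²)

Choose a coaxial cylinder of radius r = 70 cm (arbitrary length L) as the Gaussian surface (r > 19.9 cm, full cross-section enclosed).
λ_enc = ρ·πR² = (-3.08×10^-3)π(0.199)² = -3.832e-4 C/m.
Since E is radial and uniform over the curved surface, Φ = E·2πrL = Q_enc/ε₀ = λ_enc L/ε₀.
E = |λ_enc|/(2πε₀r) = (3.832×10^-4)/(2π·8.85×10^-12·0.7) = 9.84e6 N/C.

|E| ≈ 9.84×10^6 V/m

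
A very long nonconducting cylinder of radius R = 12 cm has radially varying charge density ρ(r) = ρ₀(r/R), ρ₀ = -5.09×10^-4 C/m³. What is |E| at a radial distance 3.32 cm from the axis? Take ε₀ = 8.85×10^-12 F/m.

Choose a coaxial cylinder of radius r = 3.32 cm (arbitrary length L) as the Gaussian surface (r < R).
Integrating ρ over the cross-section to radius r: λ_enc = (2πρ₀/R) ∫₀^r r'^2 dr' = 2πρ₀ r^3/(3·R) = -3.251×10^-7 C/m.
Since E is radial and uniform over the curved surface, Φ = E·2πrL = Q_enc/ε₀ = λ_enc L/ε₀.
E = |λ_enc|/(2πε₀r) = (3.251e-7)/(2π·8.85×10^-12·0.0332) = 1.76×10^5 N/C.

|E| = 1.76×10^5 N/C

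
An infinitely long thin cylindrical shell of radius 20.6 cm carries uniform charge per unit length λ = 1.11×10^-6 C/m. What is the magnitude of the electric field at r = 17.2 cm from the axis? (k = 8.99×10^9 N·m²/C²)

E = 0

Take a coaxial cylindrical Gaussian surface of radius r = 17.2 cm and length L (r < 20.6 cm, inside the shell).
No charge is enclosed, so Gauss's law gives E·2πrL = 0 ⇒ E = 0.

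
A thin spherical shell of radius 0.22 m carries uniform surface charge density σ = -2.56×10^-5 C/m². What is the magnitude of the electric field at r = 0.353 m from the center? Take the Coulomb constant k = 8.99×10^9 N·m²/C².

Symmetry ⇒ E = E(r) r̂. Gaussian sphere of radius r = 0.353 m (r > 0.22 m).
The entire shell is enclosed: Q_enc = σ·4πR² = (-2.56e-5)·4π·(0.22)² = -1.557e-5 C.
Since E is radial and uniform over the Gaussian sphere, Φ = E·4πr² = Q_enc/ε₀.
E = k|Q_enc|/r² = (8.99×10^9)(1.557e-5)/(0.353)² = 1.12×10^6 N/C.

E ≈ 1.12×10^6 N/C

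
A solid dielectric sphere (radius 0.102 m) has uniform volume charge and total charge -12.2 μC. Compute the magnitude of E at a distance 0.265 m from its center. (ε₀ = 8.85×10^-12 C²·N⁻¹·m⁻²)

E ≈ 1.56×10^6 V/m

By spherical symmetry E is radial; choose a Gaussian sphere of radius r = 0.265 m (r > R, so the entire charge is enclosed).
Q_enc = -12.2 μC = -1.22e-5 C.
Since E is radial and uniform over the Gaussian sphere, Φ = E·4πr² = Q_enc/ε₀.
E = |Q_enc|/(4πε₀r²) = (1.22e-5)/(4π·8.85×10^-12·(0.265)²) = 1.56×10^6 N/C.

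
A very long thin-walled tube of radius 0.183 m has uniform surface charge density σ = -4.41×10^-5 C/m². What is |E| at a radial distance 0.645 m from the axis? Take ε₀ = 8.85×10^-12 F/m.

Coaxial Gaussian cylinder, radius r = 0.645 m, length L (r > 0.183 m).
The whole shell is enclosed: λ_enc = σ·2πR = (-4.41×10^-5)·2π·(0.183) = -5.071×10^-5 C/m.
Gauss's law: E·2πrL = λ_enc L/ε₀.
E = |λ_enc|/(2πε₀r) = (5.071×10^-5)/(2π·8.85×10^-12·0.645) = 1.41e6 N/C.

E = 1.41e6 N/C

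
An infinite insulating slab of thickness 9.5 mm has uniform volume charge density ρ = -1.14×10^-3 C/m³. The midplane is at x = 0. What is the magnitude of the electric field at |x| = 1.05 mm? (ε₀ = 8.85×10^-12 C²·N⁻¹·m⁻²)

By symmetry E is perpendicular to the slab. A Gaussian pillbox from −1.05 mm to +1.05 mm (face area A) lies entirely within the slab.
Q_enc = ρ·(2x)·A and flux = 2EA, so 2EA = 2ρxA/ε₀ ⇒ E = |ρ|x/ε₀.
E = (1.14e-3)(0.00105)/(8.85×10^-12) = 1.35×10^5 N/C.

E ≈ 1.35×10^5 N/C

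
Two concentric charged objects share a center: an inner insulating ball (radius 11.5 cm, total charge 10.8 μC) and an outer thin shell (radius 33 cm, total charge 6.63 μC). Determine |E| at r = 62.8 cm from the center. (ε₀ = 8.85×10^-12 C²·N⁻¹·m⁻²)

E ≈ 3.97e5 V/m

Take a concentric spherical Gaussian surface of radius r = 62.8 cm (r > 33 cm, enclosing both).
Q_enc = (10.8 μC) + (6.63 μC) = 1.743e-5 C.
Since E is radial and uniform over the Gaussian sphere, Φ = E·4πr² = Q_enc/ε₀.
E = |Q_enc|/(4πε₀r²) = (1.743×10^-5)/(4π·8.85×10^-12·(0.628)²) = 3.97×10^5 N/C.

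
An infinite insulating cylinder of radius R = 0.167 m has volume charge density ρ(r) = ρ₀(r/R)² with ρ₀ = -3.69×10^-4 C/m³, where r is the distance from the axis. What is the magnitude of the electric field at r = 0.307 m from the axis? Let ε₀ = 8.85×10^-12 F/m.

E ≈ 9.47e5 V/m

Choose a coaxial cylinder of radius r = 0.307 m (arbitrary length L) as the Gaussian surface (r > R, full charge per length enclosed).
λ_enc = 2π ∫₀^R ρ₀(r'/R)^2 r' dr' = 2πρ₀R²/4 = -1.617e-5 C/m.
Gauss's law: E·2πrL = λ_enc L/ε₀.
E = |λ_enc|/(2πε₀r) = (1.617×10^-5)/(2π·8.85×10^-12·0.307) = 9.47×10^5 N/C.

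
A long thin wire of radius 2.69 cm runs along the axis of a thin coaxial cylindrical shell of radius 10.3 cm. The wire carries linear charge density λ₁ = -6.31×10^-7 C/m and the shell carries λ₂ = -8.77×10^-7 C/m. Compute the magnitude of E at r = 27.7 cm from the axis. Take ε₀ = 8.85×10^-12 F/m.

|E| = 9.79e4 N/C

Choose a coaxial cylinder of radius r = 27.7 cm (arbitrary length L) as the Gaussian surface (r > 10.3 cm, enclosing both).
λ_enc = λ₁ + λ₂ = (-6.31e-7) + (-8.77×10^-7) = -1.508×10^-6 C/m.
Gauss's law: E·2πrL = λ_enc L/ε₀.
E = |λ_enc|/(2πε₀r) = (1.508×10^-6)/(2π·8.85×10^-12·0.277) = 9.79×10^4 N/C.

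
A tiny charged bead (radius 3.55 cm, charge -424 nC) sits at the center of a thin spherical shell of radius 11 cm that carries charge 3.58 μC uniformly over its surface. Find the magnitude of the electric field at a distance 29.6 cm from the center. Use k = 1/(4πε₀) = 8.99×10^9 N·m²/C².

Use a concentric Gaussian sphere at r = 29.6 cm (r > 11 cm, enclosing both).
Q_enc = (-424 nC) + (3.58 μC) = 3.156e-6 C.
Gauss's law: E·4πr² = Q_enc/ε₀.
E = k|Q_enc|/r² = (8.99×10^9)(3.156×10^-6)/(0.296)² = 3.24×10^5 N/C.

|E| = 3.24×10^5 V/m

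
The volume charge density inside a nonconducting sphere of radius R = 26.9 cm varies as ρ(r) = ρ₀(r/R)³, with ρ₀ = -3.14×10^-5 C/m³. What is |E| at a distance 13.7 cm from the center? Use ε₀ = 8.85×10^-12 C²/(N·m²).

|E| ≈ 1.07×10^4 N/C

Symmetry ⇒ E = E(r) r̂. Gaussian sphere of radius r = 13.7 cm (r < R).
Integrate the density: Q_enc = 4π ∫₀^r ρ₀(r'/R)^3 r'² dr' = 4πρ₀ r^6/(6·R³) = -2.234×10^-8 C.
Gauss's law: E·4πr² = Q_enc/ε₀.
E = |Q_enc|/(4πε₀r²) = (2.234×10^-8)/(4π·8.85×10^-12·(0.137)²) = 1.07e4 N/C.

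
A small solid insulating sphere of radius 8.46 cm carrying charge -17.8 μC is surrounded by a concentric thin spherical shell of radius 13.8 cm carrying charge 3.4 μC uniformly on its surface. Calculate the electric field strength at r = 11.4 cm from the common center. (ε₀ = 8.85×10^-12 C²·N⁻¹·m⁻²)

E = 1.23×10^7 N/C

Use a concentric Gaussian sphere at r = 11.4 cm (between the bodies, 8.46 cm < r < 13.8 cm).
Only the inner charge is enclosed; the outer shell contributes nothing inside itself. Q_enc = -17.8 μC = -1.78×10^-5 C.
Gauss's law: E·4πr² = Q_enc/ε₀.
E = |Q_enc|/(4πε₀r²) = (1.78×10^-5)/(4π·8.85×10^-12·(0.114)²) = 1.23e7 N/C.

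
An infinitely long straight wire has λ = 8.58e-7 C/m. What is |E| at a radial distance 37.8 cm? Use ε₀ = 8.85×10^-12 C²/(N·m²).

Coaxial Gaussian cylinder, radius r = 37.8 cm, length L.
Q_enc = λL, so λ_enc = 8.58e-7 C/m.
Applying ∮E·dA = Q_enc/ε₀ with the end caps contributing no flux:
E = |λ_enc|/(2πε₀r) = (8.58×10^-7)/(2π·8.85×10^-12·0.378) = 4.08e4 N/C.

|E| ≈ 4.08e4 N/C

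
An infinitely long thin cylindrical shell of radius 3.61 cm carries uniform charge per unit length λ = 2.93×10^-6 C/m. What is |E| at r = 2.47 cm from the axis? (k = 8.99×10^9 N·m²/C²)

Take a coaxial cylindrical Gaussian surface of radius r = 2.47 cm and length L (r < 3.61 cm, inside the shell).
No charge is enclosed, so Gauss's law gives E·2πrL = 0 ⇒ E = 0.

E = 0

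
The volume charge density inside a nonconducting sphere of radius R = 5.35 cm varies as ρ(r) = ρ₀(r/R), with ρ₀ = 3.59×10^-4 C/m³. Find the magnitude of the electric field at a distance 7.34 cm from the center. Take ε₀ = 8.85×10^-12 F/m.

Take a concentric spherical Gaussian surface of radius r = 7.34 cm (r > R, all charge enclosed).
Q_enc = 4π ∫₀^R ρ₀(r'/R)^1 r'² dr' = 4πρ₀R³/4 = 1.727e-7 C.
Gauss's law: E·4πr² = Q_enc/ε₀.
E = |Q_enc|/(4πε₀r²) = (1.727×10^-7)/(4π·8.85×10^-12·(0.0734)²) = 2.88e5 N/C.

|E| ≈ 2.88×10^5 N/C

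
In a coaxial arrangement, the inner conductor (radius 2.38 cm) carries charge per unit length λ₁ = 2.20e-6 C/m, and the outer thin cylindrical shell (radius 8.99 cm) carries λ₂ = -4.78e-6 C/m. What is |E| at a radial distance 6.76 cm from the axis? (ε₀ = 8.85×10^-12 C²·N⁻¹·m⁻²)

By cylindrical symmetry E is radial; use a coaxial Gaussian cylinder of radius 6.76 cm and length L (between the conductors, 2.38 cm < r < 8.99 cm).
Only the inner wire is enclosed; the outer shell contributes nothing inside itself. λ_enc = λ₁ = 2.20×10^-6 C/m.
Gauss's law: E·2πrL = λ_enc L/ε₀.
E = |λ_enc|/(2πε₀r) = (2.20×10^-6)/(2π·8.85×10^-12·0.0676) = 5.85×10^5 N/C.

5.85e5 N/C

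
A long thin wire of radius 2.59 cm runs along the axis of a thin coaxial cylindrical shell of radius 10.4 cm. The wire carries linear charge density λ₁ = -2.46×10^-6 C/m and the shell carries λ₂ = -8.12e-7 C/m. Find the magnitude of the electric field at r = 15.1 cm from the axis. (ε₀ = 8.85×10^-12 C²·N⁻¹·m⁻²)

E = 3.90e5 V/m

Coaxial Gaussian cylinder, radius r = 15.1 cm, length L (r > 10.4 cm, enclosing both).
λ_enc = λ₁ + λ₂ = (-2.46×10^-6) + (-8.12×10^-7) = -3.272×10^-6 C/m.
Applying ∮E·dA = Q_enc/ε₀ with the end caps contributing no flux:
E = |λ_enc|/(2πε₀r) = (3.272×10^-6)/(2π·8.85×10^-12·0.151) = 3.90e5 N/C.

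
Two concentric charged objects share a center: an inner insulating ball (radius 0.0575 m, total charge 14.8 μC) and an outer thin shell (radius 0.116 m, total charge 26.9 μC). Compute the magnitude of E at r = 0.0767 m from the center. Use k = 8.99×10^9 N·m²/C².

Take a concentric spherical Gaussian surface of radius r = 0.0767 m (between the bodies, 0.0575 m < r < 0.116 m).
Only the inner charge is enclosed; the outer shell contributes nothing inside itself. Q_enc = 14.8 μC = 1.48×10^-5 C.
By Gauss's law, ∮E·dA = E·4πr² = Q_enc/ε₀.
E = k|Q_enc|/r² = (8.99×10^9)(1.48e-5)/(0.0767)² = 2.26×10^7 N/C.

|E| ≈ 2.26e7 V/m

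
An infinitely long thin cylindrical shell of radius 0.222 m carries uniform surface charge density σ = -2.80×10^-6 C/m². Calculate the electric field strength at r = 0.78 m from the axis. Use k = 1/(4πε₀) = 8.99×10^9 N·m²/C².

Choose a coaxial cylinder of radius r = 0.78 m (arbitrary length L) as the Gaussian surface (r > 0.222 m).
The whole shell is enclosed: λ_enc = σ·2πR = (-2.80×10^-6)·2π·(0.222) = -3.906×10^-6 C/m.
Since E is radial and uniform over the curved surface, Φ = E·2πrL = Q_enc/ε₀ = λ_enc L/ε₀.
E = 2k|λ_enc|/r = 2(8.99×10^9)(3.906e-6)/(0.78) = 9.00×10^4 N/C.

9.00×10^4 N/C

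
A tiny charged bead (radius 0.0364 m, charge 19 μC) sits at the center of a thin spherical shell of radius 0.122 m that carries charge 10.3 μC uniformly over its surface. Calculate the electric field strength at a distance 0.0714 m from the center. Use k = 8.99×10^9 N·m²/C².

|E| = 3.35×10^7 V/m

Symmetry ⇒ E = E(r) r̂. Gaussian sphere of radius r = 0.0714 m (between the bodies, 0.0364 m < r < 0.122 m).
Only the inner charge is enclosed; the outer shell contributes nothing inside itself. Q_enc = 19 μC = 1.90×10^-5 C.
By Gauss's law, ∮E·dA = E·4πr² = Q_enc/ε₀.
E = k|Q_enc|/r² = (8.99×10^9)(1.90×10^-5)/(0.0714)² = 3.35×10^7 N/C.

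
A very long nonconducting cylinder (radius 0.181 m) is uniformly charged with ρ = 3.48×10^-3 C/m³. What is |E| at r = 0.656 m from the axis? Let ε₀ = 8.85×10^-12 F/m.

E ≈ 9.82e6 N/C

By cylindrical symmetry E is radial; use a coaxial Gaussian cylinder of radius 0.656 m and length L (r > 0.181 m, full cross-section enclosed).
λ_enc = ρ·πR² = (3.48e-3)π(0.181)² = 3.582e-4 C/m.
By Gauss's law (flux through the curved wall only), E·2πrL = λ_enc L/ε₀.
E = |λ_enc|/(2πε₀r) = (3.582×10^-4)/(2π·8.85×10^-12·0.656) = 9.82×10^6 N/C.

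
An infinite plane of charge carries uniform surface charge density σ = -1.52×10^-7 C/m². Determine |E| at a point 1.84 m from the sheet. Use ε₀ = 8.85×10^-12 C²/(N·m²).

8.59×10^3 N/C

The symmetry is planar: E is normal to the sheet and the same magnitude on both sides. Take a pillbox straddling the sheet with end-cap area A.
Only the two end caps contribute flux: Φ = 2EA. With Q_enc = σA, Gauss's law gives E = |σ|/(2ε₀).
E = |σ|/(2ε₀) = (1.52e-7)/(2·8.85×10^-12) = 8.59e3 N/C.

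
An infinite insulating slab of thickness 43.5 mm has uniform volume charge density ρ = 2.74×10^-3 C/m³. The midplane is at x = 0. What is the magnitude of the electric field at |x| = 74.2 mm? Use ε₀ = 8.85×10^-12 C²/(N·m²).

E = 6.73×10^6 N/C

The point |x| = 74.2 mm lies outside the slab (half-thickness 0.02175 m). A symmetric pillbox spanning the full slab encloses Q_enc = ρ·d·A.
Flux = 2EA ⇒ E = |ρ|d/(2ε₀), independent of distance outside.
E = (2.74×10^-3)(0.0435)/(2·8.85×10^-12) = 6.73e6 N/C.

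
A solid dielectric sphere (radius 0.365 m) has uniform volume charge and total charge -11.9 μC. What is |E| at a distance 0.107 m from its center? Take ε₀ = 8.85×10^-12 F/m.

E ≈ 2.35×10^5 V/m

Take a concentric spherical Gaussian surface of radius r = 0.107 m (r < R).
For a uniform sphere the enclosed fraction is (r/R)³, so Q_enc = (-11.9 μC)(0.107/0.365)³ = -2.998×10^-7 C.
Gauss's law: E·4πr² = Q_enc/ε₀.
E = |Q_enc|/(4πε₀r²) = (2.998e-7)/(4π·8.85×10^-12·(0.107)²) = 2.35×10^5 N/C.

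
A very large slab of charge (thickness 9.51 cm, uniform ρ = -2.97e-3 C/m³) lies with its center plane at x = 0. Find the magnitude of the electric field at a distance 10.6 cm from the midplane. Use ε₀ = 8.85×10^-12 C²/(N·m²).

The point |x| = 10.6 cm lies outside the slab (half-thickness 0.04755 m). A symmetric pillbox spanning the full slab encloses Q_enc = ρ·d·A.
Flux = 2EA ⇒ E = |ρ|d/(2ε₀), independent of distance outside.
E = (2.97e-3)(0.0951)/(2·8.85×10^-12) = 1.60×10^7 N/C.

|E| ≈ 1.60×10^7 N/C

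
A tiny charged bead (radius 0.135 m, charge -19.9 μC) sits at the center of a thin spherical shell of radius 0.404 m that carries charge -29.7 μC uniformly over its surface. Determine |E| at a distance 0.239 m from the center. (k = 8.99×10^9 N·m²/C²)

Use a concentric Gaussian sphere at r = 0.239 m (between the bodies, 0.135 m < r < 0.404 m).
Only the inner charge is enclosed; the outer shell contributes nothing inside itself. Q_enc = -19.9 μC = -1.99×10^-5 C.
Gauss's law: E·4πr² = Q_enc/ε₀.
E = k|Q_enc|/r² = (8.99×10^9)(1.99×10^-5)/(0.239)² = 3.13×10^6 N/C.

3.13e6 N/C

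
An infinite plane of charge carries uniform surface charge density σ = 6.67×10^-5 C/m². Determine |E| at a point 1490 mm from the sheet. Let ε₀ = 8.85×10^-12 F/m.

E = 3.77×10^6 N/C

By planar symmetry E is perpendicular to the sheet and uniform; use a Gaussian pillbox with flat faces of area A on each side of the sheet.
Flux Φ = 2EA and Q_enc = σA, so 2EA = σA/ε₀ ⇒ E = |σ|/(2ε₀), independent of distance.
E = |σ|/(2ε₀) = (6.67e-5)/(2·8.85×10^-12) = 3.77×10^6 N/C.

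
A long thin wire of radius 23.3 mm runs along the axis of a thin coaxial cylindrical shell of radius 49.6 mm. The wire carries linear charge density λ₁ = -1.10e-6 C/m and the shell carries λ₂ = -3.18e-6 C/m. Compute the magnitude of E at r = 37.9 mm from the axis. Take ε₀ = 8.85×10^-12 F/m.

By cylindrical symmetry E is radial; use a coaxial Gaussian cylinder of radius 37.9 mm and length L (between the conductors, 23.3 mm < r < 49.6 mm).
Only the inner wire is enclosed; the outer shell contributes nothing inside itself. λ_enc = λ₁ = -1.10×10^-6 C/m.
Gauss's law: E·2πrL = λ_enc L/ε₀.
E = |λ_enc|/(2πε₀r) = (1.10×10^-6)/(2π·8.85×10^-12·0.0379) = 5.22×10^5 N/C.

|E| ≈ 5.22×10^5 N/C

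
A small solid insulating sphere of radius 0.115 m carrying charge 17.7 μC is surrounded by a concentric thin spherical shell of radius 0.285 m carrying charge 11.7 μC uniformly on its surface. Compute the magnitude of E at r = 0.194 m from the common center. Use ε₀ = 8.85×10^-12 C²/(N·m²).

Symmetry ⇒ E = E(r) r̂. Gaussian sphere of radius r = 0.194 m (between the bodies, 0.115 m < r < 0.285 m).
Only the inner charge is enclosed; the outer shell contributes nothing inside itself. Q_enc = 17.7 μC = 1.77×10^-5 C.
Since E is radial and uniform over the Gaussian sphere, Φ = E·4πr² = Q_enc/ε₀.
E = |Q_enc|/(4πε₀r²) = (1.77×10^-5)/(4π·8.85×10^-12·(0.194)²) = 4.23×10^6 N/C.

E = 4.23e6 N/C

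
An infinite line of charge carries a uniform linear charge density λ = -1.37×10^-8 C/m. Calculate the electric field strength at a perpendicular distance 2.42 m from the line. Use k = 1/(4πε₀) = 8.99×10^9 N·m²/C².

E = 102 N/C

Coaxial Gaussian cylinder, radius r = 2.42 m, length L.
Q_enc = λL, so λ_enc = -1.37e-8 C/m.
Since E is radial and uniform over the curved surface, Φ = E·2πrL = Q_enc/ε₀ = λ_enc L/ε₀.
E = 2k|λ_enc|/r = 2(8.99×10^9)(1.37×10^-8)/(2.42) = 102 N/C.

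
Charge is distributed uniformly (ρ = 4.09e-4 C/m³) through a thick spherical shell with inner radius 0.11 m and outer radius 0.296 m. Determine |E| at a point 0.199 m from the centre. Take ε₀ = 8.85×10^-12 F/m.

E ≈ 2.55e6 N/C

By spherical symmetry E is radial; choose a Gaussian sphere of radius r = 0.199 m (within the shell material, 0.11 m < r < 0.296 m).
Enclosed charge is the volume from a to r: Q_enc = (4π/3)ρ(r³ − a³) = 1.122×10^-5 C.
By Gauss's law, ∮E·dA = E·4πr² = Q_enc/ε₀.
E = |Q_enc|/(4πε₀r²) = (1.122×10^-5)/(4π·8.85×10^-12·(0.199)²) = 2.55e6 N/C.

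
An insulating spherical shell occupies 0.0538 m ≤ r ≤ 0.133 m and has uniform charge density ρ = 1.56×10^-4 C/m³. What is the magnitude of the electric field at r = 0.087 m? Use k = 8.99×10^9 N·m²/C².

E = 3.90×10^5 N/C

Symmetry ⇒ E = E(r) r̂. Gaussian sphere of radius r = 0.087 m (within the shell material, 0.0538 m < r < 0.133 m).
Only the shell between 0.0538 m and r is enclosed: Q_enc = ρ·(4π/3)(r³ − a³) = (1.56×10^-4)·(4π/3)·((0.087)³ − (0.0538)³) = 3.285×10^-7 C.
Applying ∮E·dA = Q_enc/ε₀ with Φ = E(4πr²):
E = k|Q_enc|/r² = (8.99×10^9)(3.285×10^-7)/(0.087)² = 3.90×10^5 N/C.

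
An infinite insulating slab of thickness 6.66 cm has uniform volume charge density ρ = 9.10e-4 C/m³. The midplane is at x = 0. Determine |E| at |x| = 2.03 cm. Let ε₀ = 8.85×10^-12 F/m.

By symmetry E is perpendicular to the slab. A Gaussian pillbox from −2.03 cm to +2.03 cm (face area A) lies entirely within the slab.
Q_enc = ρ·(2x)·A and flux = 2EA, so 2EA = 2ρxA/ε₀ ⇒ E = |ρ|x/ε₀.
E = (9.10×10^-4)(0.0203)/(8.85×10^-12) = 2.09e6 N/C.

|E| = 2.09e6 V/m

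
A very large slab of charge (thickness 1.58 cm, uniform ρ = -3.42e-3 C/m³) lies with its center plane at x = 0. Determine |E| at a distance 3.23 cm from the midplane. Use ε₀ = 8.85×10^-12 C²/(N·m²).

The point |x| = 3.23 cm lies outside the slab (half-thickness 0.0079 m). A symmetric pillbox spanning the full slab encloses Q_enc = ρ·d·A.
Flux = 2EA ⇒ E = |ρ|d/(2ε₀), independent of distance outside.
E = (3.42×10^-3)(0.0158)/(2·8.85×10^-12) = 3.05×10^6 N/C.

3.05e6 N/C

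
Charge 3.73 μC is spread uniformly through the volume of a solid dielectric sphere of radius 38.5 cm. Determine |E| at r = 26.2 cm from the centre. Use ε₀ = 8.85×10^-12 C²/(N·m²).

Use a concentric Gaussian sphere at r = 26.2 cm (r < R).
Only the charge within r is enclosed: Q_enc = Q·(r/R)³ = (3.73 μC)·(26.2 cm/38.5 cm)³ = 1.176e-6 C.
Since E is radial and uniform over the Gaussian sphere, Φ = E·4πr² = Q_enc/ε₀.
E = |Q_enc|/(4πε₀r²) = (1.176×10^-6)/(4π·8.85×10^-12·(0.262)²) = 1.54e5 N/C.

E ≈ 1.54e5 V/m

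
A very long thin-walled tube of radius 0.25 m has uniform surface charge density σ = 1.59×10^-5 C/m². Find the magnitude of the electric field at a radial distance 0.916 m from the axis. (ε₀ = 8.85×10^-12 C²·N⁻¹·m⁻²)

Take a coaxial cylindrical Gaussian surface of radius r = 0.916 m and length L (r > 0.25 m).
The whole shell is enclosed: λ_enc = σ·2πR = (1.59e-5)·2π·(0.25) = 2.498×10^-5 C/m.
Since E is radial and uniform over the curved surface, Φ = E·2πrL = Q_enc/ε₀ = λ_enc L/ε₀.
E = |λ_enc|/(2πε₀r) = (2.498e-5)/(2π·8.85×10^-12·0.916) = 4.90×10^5 N/C.

E = 4.90×10^5 N/C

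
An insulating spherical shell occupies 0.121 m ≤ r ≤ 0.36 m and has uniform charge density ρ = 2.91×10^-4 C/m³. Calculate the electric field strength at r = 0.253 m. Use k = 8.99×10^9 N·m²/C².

2.47e6 N/C

Take a concentric spherical Gaussian surface of radius r = 0.253 m (within the shell material, 0.121 m < r < 0.36 m).
Only the shell between 0.121 m and r is enclosed: Q_enc = ρ·(4π/3)(r³ − a³) = (2.91×10^-4)·(4π/3)·((0.253)³ − (0.121)³) = 1.758×10^-5 C.
Gauss's law: E·4πr² = Q_enc/ε₀.
E = k|Q_enc|/r² = (8.99×10^9)(1.758e-5)/(0.253)² = 2.47e6 N/C.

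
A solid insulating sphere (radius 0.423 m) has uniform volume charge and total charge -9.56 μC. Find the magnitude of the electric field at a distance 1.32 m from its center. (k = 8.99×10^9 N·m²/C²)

|E| = 4.93e4 N/C

Symmetry ⇒ E = E(r) r̂. Gaussian sphere of radius r = 1.32 m (r > R, so the entire charge is enclosed).
Q_enc = -9.56 μC = -9.56×10^-6 C.
Applying ∮E·dA = Q_enc/ε₀ with Φ = E(4πr²):
E = k|Q_enc|/r² = (8.99×10^9)(9.56e-6)/(1.32)² = 4.93×10^4 N/C.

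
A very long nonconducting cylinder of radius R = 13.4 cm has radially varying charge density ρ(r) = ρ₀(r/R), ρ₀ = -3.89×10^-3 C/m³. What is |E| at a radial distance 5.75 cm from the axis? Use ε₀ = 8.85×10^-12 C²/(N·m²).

Coaxial Gaussian cylinder, radius r = 5.75 cm, length L (r < R).
λ_enc = ∫₀^r ρ(r')·2πr' dr' = (2πρ₀/R)·r^3/3 = -1.156×10^-5 C/m.
Applying ∮E·dA = Q_enc/ε₀ with the end caps contributing no flux:
E = |λ_enc|/(2πε₀r) = (1.156e-5)/(2π·8.85×10^-12·0.0575) = 3.62×10^6 N/C.

|E| ≈ 3.62e6 N/C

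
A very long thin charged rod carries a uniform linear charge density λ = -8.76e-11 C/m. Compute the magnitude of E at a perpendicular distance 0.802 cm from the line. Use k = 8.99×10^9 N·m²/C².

Choose a coaxial cylinder of radius r = 0.802 cm (arbitrary length L) as the Gaussian surface.
Q_enc = λL, so λ_enc = -8.76×10^-11 C/m.
Applying ∮E·dA = Q_enc/ε₀ with the end caps contributing no flux:
E = 2k|λ_enc|/r = 2(8.99×10^9)(8.76e-11)/(0.00802) = 196 N/C.

|E| = 196 N/C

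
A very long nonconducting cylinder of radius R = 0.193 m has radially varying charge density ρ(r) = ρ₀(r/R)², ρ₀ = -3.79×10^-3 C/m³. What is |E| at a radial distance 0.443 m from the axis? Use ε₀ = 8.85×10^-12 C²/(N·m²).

Take a coaxial cylindrical Gaussian surface of radius r = 0.443 m and length L (r > R, full charge per length enclosed).
λ_enc = 2π ∫₀^R ρ₀(r'/R)^2 r' dr' = 2πρ₀R²/4 = -2.218e-4 C/m.
Since E is radial and uniform over the curved surface, Φ = E·2πrL = Q_enc/ε₀ = λ_enc L/ε₀.
E = |λ_enc|/(2πε₀r) = (2.218×10^-4)/(2π·8.85×10^-12·0.443) = 9.00×10^6 N/C.

|E| = 9.00e6 V/m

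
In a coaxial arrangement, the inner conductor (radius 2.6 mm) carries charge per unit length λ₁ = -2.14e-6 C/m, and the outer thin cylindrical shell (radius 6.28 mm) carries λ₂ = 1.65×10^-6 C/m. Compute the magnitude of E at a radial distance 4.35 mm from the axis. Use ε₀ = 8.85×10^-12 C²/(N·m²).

By cylindrical symmetry E is radial; use a coaxial Gaussian cylinder of radius 4.35 mm and length L (between the conductors, 2.6 mm < r < 6.28 mm).
The shell at 6.28 mm lies outside the Gaussian surface, so λ_enc = λ₁ = -2.14×10^-6 C/m.
Gauss's law: E·2πrL = λ_enc L/ε₀.
E = |λ_enc|/(2πε₀r) = (2.14×10^-6)/(2π·8.85×10^-12·0.00435) = 8.85×10^6 N/C.

|E| ≈ 8.85×10^6 N/C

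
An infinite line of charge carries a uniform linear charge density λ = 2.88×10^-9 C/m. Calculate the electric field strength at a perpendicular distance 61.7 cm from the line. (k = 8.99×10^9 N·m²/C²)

By cylindrical symmetry E is radial; use a coaxial Gaussian cylinder of radius 61.7 cm and length L.
Q_enc = λL, so λ_enc = 2.88e-9 C/m.
Gauss's law: E·2πrL = λ_enc L/ε₀.
E = 2k|λ_enc|/r = 2(8.99×10^9)(2.88×10^-9)/(0.617) = 83.9 N/C.

E = 83.9 V/m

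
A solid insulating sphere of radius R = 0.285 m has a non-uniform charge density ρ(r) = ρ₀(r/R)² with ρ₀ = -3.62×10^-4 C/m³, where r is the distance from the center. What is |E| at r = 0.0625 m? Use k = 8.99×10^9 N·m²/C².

2.46×10^4 N/C

Take a concentric spherical Gaussian surface of radius r = 0.0625 m (r < R).
Integrate the density: Q_enc = 4π ∫₀^r ρ₀(r'/R)^2 r'² dr' = 4πρ₀ r^5/(5·R²) = -1.068e-8 C.
Since E is radial and uniform over the Gaussian sphere, Φ = E·4πr² = Q_enc/ε₀.
E = k|Q_enc|/r² = (8.99×10^9)(1.068×10^-8)/(0.0625)² = 2.46e4 N/C.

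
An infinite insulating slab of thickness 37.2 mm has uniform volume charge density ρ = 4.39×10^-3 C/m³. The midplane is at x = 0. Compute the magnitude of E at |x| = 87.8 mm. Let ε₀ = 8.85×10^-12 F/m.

The point |x| = 87.8 mm lies outside the slab (half-thickness 0.0186 m). A symmetric pillbox spanning the full slab encloses Q_enc = ρ·d·A.
Flux = 2EA ⇒ E = |ρ|d/(2ε₀), independent of distance outside.
E = (4.39×10^-3)(0.0372)/(2·8.85×10^-12) = 9.23×10^6 N/C.

|E| = 9.23×10^6 V/m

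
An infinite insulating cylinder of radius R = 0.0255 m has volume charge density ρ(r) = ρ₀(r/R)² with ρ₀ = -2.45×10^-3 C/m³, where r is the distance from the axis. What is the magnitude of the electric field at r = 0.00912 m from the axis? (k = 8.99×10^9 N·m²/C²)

E = 8.07×10^4 N/C

Choose a coaxial cylinder of radius r = 0.00912 m (arbitrary length L) as the Gaussian surface (r < R).
λ_enc = ∫₀^r ρ(r')·2πr' dr' = (2πρ₀/R²)·r^4/4 = -4.094×10^-8 C/m.
Since E is radial and uniform over the curved surface, Φ = E·2πrL = Q_enc/ε₀ = λ_enc L/ε₀.
E = 2k|λ_enc|/r = 2(8.99×10^9)(4.094×10^-8)/(0.00912) = 8.07×10^4 N/C.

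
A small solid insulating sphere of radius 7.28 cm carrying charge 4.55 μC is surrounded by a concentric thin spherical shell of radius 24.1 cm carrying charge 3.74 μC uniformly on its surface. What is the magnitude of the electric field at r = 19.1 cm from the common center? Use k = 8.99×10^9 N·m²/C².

1.12×10^6 N/C

Symmetry ⇒ E = E(r) r̂. Gaussian sphere of radius r = 19.1 cm (between the bodies, 7.28 cm < r < 24.1 cm).
The shell at 24.1 cm lies outside the Gaussian surface, so Q_enc = 4.55 μC = 4.55e-6 C.
Applying ∮E·dA = Q_enc/ε₀ with Φ = E(4πr²):
E = k|Q_enc|/r² = (8.99×10^9)(4.55e-6)/(0.191)² = 1.12×10^6 N/C.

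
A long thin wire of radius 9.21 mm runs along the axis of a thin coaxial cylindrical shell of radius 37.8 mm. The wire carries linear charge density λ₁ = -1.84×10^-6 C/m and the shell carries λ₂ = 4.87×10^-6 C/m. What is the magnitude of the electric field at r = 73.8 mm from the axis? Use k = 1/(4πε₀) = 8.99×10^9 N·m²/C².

7.38×10^5 N/C

Choose a coaxial cylinder of radius r = 73.8 mm (arbitrary length L) as the Gaussian surface (r > 37.8 mm, enclosing both).
λ_enc = λ₁ + λ₂ = (-1.84e-6) + (4.87×10^-6) = 3.03×10^-6 C/m.
By Gauss's law (flux through the curved wall only), E·2πrL = λ_enc L/ε₀.
E = 2k|λ_enc|/r = 2(8.99×10^9)(3.03×10^-6)/(0.0738) = 7.38×10^5 N/C.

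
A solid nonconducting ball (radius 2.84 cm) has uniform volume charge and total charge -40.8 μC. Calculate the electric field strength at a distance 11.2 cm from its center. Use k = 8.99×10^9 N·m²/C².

E = 2.92×10^7 N/C

Use a concentric Gaussian sphere at r = 11.2 cm (r > R, so the entire charge is enclosed).
Q_enc = -40.8 μC = -4.08×10^-5 C.
Gauss's law: E·4πr² = Q_enc/ε₀.
E = k|Q_enc|/r² = (8.99×10^9)(4.08×10^-5)/(0.112)² = 2.92e7 N/C.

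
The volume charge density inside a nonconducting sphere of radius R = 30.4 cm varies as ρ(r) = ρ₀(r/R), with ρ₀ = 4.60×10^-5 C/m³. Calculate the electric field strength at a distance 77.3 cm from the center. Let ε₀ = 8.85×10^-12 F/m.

Symmetry ⇒ E = E(r) r̂. Gaussian sphere of radius r = 77.3 cm (r > R, all charge enclosed).
Q_enc = 4π ∫₀^R ρ₀(r'/R)^1 r'² dr' = 4πρ₀R³/4 = 4.06×10^-6 C.
Since E is radial and uniform over the Gaussian sphere, Φ = E·4πr² = Q_enc/ε₀.
E = |Q_enc|/(4πε₀r²) = (4.06×10^-6)/(4π·8.85×10^-12·(0.773)²) = 6.11×10^4 N/C.

|E| = 6.11e4 V/m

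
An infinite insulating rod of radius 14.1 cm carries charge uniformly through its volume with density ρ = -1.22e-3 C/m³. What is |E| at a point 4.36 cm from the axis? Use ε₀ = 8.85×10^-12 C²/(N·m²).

Choose a coaxial cylinder of radius r = 4.36 cm (arbitrary length L) as the Gaussian surface (r < R).
Charge inside radius r per length L is ρ·πr²·L, so λ_enc = ρπr² = -7.286e-6 C/m.
Since E is radial and uniform over the curved surface, Φ = E·2πrL = Q_enc/ε₀ = λ_enc L/ε₀.
E = |λ_enc|/(2πε₀r) = (7.286×10^-6)/(2π·8.85×10^-12·0.0436) = 3.01×10^6 N/C.

|E| = 3.01×10^6 N/C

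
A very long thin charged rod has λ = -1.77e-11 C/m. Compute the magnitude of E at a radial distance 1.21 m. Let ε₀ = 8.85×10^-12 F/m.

|E| ≈ 0.263 N/C

Choose a coaxial cylinder of radius r = 1.21 m (arbitrary length L) as the Gaussian surface.
Q_enc = λL, so λ_enc = -1.77e-11 C/m.
Since E is radial and uniform over the curved surface, Φ = E·2πrL = Q_enc/ε₀ = λ_enc L/ε₀.
E = |λ_enc|/(2πε₀r) = (1.77×10^-11)/(2π·8.85×10^-12·1.21) = 0.263 N/C.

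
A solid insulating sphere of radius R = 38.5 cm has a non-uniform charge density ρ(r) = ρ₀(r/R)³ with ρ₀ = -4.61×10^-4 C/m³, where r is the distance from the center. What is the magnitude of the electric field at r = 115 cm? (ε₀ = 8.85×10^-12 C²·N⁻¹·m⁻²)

|E| = 3.75×10^5 V/m

Use a concentric Gaussian sphere at r = 115 cm (r > R, all charge enclosed).
Q_enc = 4π ∫₀^R ρ₀(r'/R)^3 r'² dr' = 4πρ₀R³/6 = -5.51×10^-5 C.
Since E is radial and uniform over the Gaussian sphere, Φ = E·4πr² = Q_enc/ε₀.
E = |Q_enc|/(4πε₀r²) = (5.51e-5)/(4π·8.85×10^-12·(1.15)²) = 3.75×10^5 N/C.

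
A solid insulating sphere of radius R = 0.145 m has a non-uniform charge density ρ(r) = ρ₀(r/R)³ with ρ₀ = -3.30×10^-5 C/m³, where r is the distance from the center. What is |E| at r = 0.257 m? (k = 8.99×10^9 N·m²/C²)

E = 2.87e4 N/C

By spherical symmetry E is radial; choose a Gaussian sphere of radius r = 0.257 m (r > R, all charge enclosed).
Q_enc = 4π ∫₀^R ρ₀(r'/R)^3 r'² dr' = 4πρ₀R³/6 = -2.107×10^-7 C.
Gauss's law: E·4πr² = Q_enc/ε₀.
E = k|Q_enc|/r² = (8.99×10^9)(2.107×10^-7)/(0.257)² = 2.87e4 N/C.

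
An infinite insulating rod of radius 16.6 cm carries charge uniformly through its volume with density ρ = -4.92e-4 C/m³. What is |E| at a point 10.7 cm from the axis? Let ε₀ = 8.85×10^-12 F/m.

E ≈ 2.97×10^6 N/C

Coaxial Gaussian cylinder, radius r = 10.7 cm, length L (r < R).
Enclosed charge per unit length: λ_enc = ρ·πr² = (-4.92×10^-4)π(0.107)² = -1.77×10^-5 C/m.
By Gauss's law (flux through the curved wall only), E·2πrL = λ_enc L/ε₀.
E = |λ_enc|/(2πε₀r) = (1.77×10^-5)/(2π·8.85×10^-12·0.107) = 2.97×10^6 N/C.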